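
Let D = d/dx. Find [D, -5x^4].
- 20 x^{3}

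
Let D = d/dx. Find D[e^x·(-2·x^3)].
2 x^{2} \left(- x - 3\right) e^{x}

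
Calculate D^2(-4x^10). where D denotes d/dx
- 360 x^{8}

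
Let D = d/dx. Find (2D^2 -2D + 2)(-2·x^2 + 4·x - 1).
- 4 x^{2} + 16 x - 18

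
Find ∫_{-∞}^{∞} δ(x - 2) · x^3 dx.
8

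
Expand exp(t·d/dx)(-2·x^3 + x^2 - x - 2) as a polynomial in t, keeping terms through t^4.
- 2 t^{3} - t^{2} \left(6 x - 1\right) - t \left(6 x^{2} - 2 x + 1\right) - 2 x^{3} + x^{2} - x - 2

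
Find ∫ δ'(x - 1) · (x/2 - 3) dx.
- \frac{1}{2}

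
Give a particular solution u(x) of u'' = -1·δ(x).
-\frac{|x|}{2}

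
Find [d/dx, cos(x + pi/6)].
- \sin{\left(x + \frac{\pi}{6} \right)}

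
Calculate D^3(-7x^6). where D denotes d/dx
- 840 x^{3}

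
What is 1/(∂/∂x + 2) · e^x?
\frac{e^{x}}{3}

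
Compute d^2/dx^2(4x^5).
80 x^{3}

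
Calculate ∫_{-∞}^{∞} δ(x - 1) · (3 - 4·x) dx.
-1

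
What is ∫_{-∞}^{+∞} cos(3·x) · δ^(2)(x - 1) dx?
- 9 \cos{\left(3 \right)}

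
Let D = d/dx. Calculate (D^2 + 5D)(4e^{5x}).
200 e^{5 x}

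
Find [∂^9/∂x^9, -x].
-9\frac{d^{8}}{dx^{8}}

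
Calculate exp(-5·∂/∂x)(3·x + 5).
3 x - 10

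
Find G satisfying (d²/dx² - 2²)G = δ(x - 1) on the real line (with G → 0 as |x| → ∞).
-\frac{e^{-2|x - 1|}}{4}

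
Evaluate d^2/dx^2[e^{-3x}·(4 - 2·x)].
6 \left(8 - 3 x\right) e^{- 3 x}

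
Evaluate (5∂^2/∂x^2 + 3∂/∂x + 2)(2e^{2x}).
56 e^{2 x}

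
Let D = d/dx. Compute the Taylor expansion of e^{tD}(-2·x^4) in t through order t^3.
2 x \left(- 4 t^{3} - 6 t^{2} x - 4 t x^{2} - x^{3}\right)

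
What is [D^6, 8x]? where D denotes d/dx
48D^{5}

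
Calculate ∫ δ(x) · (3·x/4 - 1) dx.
-1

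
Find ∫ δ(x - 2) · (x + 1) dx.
3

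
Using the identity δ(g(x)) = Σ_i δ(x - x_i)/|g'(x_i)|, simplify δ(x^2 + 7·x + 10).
\frac{\delta(x + 2) + \delta(x + 5)}{3}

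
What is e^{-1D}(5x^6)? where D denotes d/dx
5 x^{6} - 30 x^{5} + 75 x^{4} - 100 x^{3} + 75 x^{2} - 30 x + 5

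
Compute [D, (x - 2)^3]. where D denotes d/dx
3 \left(x - 2\right)^{2}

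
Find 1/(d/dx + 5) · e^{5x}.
\frac{e^{5 x}}{10}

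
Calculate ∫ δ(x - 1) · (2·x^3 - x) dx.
1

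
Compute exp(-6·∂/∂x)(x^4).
x^{4} - 24 x^{3} + 216 x^{2} - 864 x + 1296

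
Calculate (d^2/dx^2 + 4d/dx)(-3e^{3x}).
- 63 e^{3 x}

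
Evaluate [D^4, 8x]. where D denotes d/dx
32D^{3}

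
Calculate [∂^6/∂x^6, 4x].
24\frac{d^{5}}{dx^{5}}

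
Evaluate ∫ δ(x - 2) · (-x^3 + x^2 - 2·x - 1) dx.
-9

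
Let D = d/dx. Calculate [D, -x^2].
- 2 x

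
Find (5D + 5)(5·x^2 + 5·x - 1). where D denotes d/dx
25 x^{2} + 75 x + 20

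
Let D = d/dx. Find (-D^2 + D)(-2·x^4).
8 x^{2} \left(3 - x\right)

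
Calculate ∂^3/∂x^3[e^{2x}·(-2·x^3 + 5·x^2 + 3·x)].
\left(- 16 x^{3} - 32 x^{2} + 72 x + 84\right) e^{2 x}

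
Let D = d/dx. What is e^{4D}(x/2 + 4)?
\frac{x}{2} + 6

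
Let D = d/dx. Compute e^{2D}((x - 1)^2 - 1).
x \left(x + 2\right)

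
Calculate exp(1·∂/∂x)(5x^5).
5 x^{5} + 25 x^{4} + 50 x^{3} + 50 x^{2} + 25 x + 5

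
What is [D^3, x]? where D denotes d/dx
3D^{2}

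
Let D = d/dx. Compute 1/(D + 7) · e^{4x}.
\frac{e^{4 x}}{11}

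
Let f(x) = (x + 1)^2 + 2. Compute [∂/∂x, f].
2 x + 2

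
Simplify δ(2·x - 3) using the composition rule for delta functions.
\frac{\delta(x - 3/2)}{2}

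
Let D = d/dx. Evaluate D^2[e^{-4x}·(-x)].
8 \left(1 - 2 x\right) e^{- 4 x}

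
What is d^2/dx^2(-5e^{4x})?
- 80 e^{4 x}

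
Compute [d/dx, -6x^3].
- 18 x^{2}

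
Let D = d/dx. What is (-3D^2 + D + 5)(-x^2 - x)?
- 5 x^{2} - 7 x + 5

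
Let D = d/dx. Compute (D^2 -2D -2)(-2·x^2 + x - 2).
4 x^{2} + 6 x - 2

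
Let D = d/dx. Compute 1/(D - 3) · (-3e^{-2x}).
\frac{3 e^{- 2 x}}{5}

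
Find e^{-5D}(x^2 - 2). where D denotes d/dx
x^{2} - 10 x + 23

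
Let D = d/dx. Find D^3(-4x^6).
- 480 x^{3}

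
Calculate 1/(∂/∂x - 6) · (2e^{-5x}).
- \frac{2 e^{- 5 x}}{11}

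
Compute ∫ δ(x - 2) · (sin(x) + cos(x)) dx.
\cos{\left(2 \right)} + \sin{\left(2 \right)}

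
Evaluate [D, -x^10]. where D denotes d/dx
- 10 x^{9}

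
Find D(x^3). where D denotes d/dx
3 x^{2}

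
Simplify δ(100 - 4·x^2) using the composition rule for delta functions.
\frac{\delta(x - 5) + \delta(x + 5)}{40}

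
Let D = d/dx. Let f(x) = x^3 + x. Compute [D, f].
3 x^{2} + 1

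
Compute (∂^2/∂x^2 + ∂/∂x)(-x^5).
5 x^{3} \left(- x - 4\right)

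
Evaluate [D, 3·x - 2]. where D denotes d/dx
3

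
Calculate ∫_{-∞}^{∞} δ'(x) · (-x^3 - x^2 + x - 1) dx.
-1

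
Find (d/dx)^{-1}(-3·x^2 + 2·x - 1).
- x^{3} + x^{2} - x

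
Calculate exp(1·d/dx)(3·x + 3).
3 x + 6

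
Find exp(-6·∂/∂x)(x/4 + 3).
\frac{x}{4} + \frac{3}{2}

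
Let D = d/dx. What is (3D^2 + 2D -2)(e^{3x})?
31 e^{3 x}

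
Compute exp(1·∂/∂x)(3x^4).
3 x^{4} + 12 x^{3} + 18 x^{2} + 12 x + 3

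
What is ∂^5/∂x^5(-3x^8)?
- 20160 x^{3}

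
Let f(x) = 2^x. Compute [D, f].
2^{x} \log{\left(2 \right)}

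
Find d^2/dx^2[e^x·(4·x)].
4 \left(x + 2\right) e^{x}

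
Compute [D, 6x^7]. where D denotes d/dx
42 x^{6}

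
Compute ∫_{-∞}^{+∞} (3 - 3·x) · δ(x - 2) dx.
-3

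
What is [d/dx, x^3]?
3 x^{2}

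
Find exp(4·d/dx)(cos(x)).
\cos{\left(x + 4 \right)}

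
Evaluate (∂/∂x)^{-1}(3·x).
\frac{3 x^{2}}{2}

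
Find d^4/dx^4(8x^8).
13440 x^{4}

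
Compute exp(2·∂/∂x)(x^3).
x^{3} + 6 x^{2} + 12 x + 8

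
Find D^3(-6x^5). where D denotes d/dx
- 360 x^{2}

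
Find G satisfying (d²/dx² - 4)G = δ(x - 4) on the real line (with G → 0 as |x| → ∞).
-\frac{e^{-2|x - 4|}}{4}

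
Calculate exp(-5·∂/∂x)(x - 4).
x - 9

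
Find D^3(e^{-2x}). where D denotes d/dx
- 8 e^{- 2 x}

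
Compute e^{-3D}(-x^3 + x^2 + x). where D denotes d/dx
- x^{3} + 10 x^{2} - 32 x + 33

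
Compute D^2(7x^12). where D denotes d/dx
924 x^{10}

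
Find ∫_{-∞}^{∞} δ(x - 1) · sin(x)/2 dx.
\frac{\sin{\left(1 \right)}}{2}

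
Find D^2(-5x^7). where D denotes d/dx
- 210 x^{5}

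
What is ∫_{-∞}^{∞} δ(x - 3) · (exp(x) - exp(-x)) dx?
2 \sinh{\left(3 \right)}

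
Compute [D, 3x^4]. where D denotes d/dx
12 x^{3}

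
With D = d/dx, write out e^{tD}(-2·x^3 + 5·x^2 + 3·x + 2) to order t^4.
- 2 t^{3} + t^{2} \left(5 - 6 x\right) + t \left(- 6 x^{2} + 10 x + 3\right) - 2 x^{3} + 5 x^{2} + 3 x + 2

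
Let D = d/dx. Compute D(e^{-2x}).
- 2 e^{- 2 x}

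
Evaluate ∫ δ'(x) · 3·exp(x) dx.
-3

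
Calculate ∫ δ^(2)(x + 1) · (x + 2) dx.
0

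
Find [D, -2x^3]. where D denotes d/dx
- 6 x^{2}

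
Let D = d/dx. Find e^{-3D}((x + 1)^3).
x^{3} - 6 x^{2} + 12 x - 8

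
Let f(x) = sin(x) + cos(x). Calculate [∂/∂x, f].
- \sin{\left(x \right)} + \cos{\left(x \right)}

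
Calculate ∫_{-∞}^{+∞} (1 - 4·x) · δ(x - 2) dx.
-7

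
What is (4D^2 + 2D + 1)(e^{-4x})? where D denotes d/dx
57 e^{- 4 x}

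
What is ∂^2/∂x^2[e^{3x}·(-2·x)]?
\left(- 18 x - 12\right) e^{3 x}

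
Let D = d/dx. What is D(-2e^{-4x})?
8 e^{- 4 x}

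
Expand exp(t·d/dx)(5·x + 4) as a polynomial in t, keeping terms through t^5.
5 t + 5 x + 4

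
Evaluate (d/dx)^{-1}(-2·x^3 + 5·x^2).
- \frac{x^{4}}{2} + \frac{5 x^{3}}{3}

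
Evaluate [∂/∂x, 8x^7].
56 x^{6}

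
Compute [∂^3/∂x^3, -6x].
-18\frac{d^{2}}{dx^{2}}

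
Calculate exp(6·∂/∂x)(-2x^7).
- 2 x^{7} - 84 x^{6} - 1512 x^{5} - 15120 x^{4} - 90720 x^{3} - 326592 x^{2} - 653184 x - 559872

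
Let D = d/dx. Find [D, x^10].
10 x^{9}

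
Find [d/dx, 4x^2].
8 x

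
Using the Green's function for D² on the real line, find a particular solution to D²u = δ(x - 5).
\frac{|x - 5|}{2}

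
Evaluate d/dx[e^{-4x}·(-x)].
\left(4 x - 1\right) e^{- 4 x}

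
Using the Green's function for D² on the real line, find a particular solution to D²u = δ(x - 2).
\frac{|x - 2|}{2}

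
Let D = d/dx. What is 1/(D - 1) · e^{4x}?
\frac{e^{4 x}}{3}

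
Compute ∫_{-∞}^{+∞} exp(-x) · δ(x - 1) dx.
e^{-1}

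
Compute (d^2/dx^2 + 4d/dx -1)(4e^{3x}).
80 e^{3 x}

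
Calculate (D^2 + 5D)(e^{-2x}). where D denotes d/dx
- 6 e^{- 2 x}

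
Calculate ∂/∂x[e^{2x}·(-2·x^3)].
x^{2} \left(- 4 x - 6\right) e^{2 x}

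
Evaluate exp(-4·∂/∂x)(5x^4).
5 x^{4} - 80 x^{3} + 480 x^{2} - 1280 x + 1280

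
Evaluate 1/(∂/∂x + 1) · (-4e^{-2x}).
4 e^{- 2 x}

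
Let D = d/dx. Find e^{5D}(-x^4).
- x^{4} - 20 x^{3} - 150 x^{2} - 500 x - 625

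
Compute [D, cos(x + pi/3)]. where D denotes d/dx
- \sin{\left(x + \frac{\pi}{3} \right)}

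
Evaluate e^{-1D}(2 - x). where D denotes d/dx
3 - x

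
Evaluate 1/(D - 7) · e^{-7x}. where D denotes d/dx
- \frac{e^{- 7 x}}{14}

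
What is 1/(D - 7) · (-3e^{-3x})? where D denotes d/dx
\frac{3 e^{- 3 x}}{10}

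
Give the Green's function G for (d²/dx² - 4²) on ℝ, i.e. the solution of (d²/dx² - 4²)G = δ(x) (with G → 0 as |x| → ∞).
-\frac{e^{-4|x|}}{8}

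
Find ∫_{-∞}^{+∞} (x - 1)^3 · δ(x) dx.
-1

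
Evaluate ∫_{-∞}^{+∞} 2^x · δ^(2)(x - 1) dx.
2 \log{\left(2 \right)}^{2}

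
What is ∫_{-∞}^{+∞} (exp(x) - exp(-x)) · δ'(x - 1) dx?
- 2 \cosh{\left(1 \right)}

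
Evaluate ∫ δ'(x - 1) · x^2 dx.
-2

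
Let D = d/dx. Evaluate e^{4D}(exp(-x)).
e^{- x - 4}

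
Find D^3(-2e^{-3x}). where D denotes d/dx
54 e^{- 3 x}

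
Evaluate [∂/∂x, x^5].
5 x^{4}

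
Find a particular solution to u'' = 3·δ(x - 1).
\frac{3|x - 1|}{2}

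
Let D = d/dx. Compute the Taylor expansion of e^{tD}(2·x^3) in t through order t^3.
2 t^{3} + 6 t^{2} x + 6 t x^{2} + 2 x^{3}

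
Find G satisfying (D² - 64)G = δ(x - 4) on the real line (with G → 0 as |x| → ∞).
-\frac{e^{-8|x - 4|}}{16}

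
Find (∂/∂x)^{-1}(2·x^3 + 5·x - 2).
\frac{x^{4}}{2} + \frac{5 x^{2}}{2} - 2 x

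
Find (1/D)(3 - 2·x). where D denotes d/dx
- x^{2} + 3 x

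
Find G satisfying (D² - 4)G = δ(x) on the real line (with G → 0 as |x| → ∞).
-\frac{e^{-2|x|}}{4}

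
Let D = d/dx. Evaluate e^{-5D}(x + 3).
x - 2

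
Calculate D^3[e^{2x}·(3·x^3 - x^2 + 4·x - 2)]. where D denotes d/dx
\left(24 x^{3} + 100 x^{2} + 116 x + 38\right) e^{2 x}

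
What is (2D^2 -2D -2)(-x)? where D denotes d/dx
2 x + 2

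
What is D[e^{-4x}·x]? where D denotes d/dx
\left(1 - 4 x\right) e^{- 4 x}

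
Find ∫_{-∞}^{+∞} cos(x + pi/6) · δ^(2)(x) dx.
- \frac{\sqrt{3}}{2}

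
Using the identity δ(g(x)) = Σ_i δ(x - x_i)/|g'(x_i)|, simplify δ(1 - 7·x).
\frac{\delta(x - 1/7)}{7}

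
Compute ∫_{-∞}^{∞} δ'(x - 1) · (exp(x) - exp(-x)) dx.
- 2 \cosh{\left(1 \right)}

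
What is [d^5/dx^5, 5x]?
25\frac{d^{4}}{dx^{4}}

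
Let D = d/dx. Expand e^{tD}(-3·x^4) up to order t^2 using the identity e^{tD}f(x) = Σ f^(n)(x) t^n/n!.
3 x^{2} \left(- 6 t^{2} - 4 t x - x^{2}\right)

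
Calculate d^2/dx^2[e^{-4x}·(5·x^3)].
10 x \left(8 x^{2} - 12 x + 3\right) e^{- 4 x}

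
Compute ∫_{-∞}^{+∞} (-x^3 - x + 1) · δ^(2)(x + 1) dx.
6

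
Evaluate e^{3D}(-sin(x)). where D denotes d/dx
- \sin{\left(x + 3 \right)}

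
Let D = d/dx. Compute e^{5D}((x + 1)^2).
x^{2} + 12 x + 36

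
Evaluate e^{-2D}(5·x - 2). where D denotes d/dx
5 x - 12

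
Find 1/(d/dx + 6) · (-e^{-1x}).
- \frac{e^{- x}}{5}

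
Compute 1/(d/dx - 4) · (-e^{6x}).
- \frac{e^{6 x}}{2}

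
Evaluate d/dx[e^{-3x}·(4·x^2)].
4 x \left(2 - 3 x\right) e^{- 3 x}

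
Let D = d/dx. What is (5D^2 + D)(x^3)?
3 x \left(x + 10\right)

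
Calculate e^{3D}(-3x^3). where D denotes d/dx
- 3 x^{3} - 27 x^{2} - 81 x - 81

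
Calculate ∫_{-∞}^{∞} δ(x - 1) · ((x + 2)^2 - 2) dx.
7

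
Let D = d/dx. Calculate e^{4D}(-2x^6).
- 2 x^{6} - 48 x^{5} - 480 x^{4} - 2560 x^{3} - 7680 x^{2} - 12288 x - 8192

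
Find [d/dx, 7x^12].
84 x^{11}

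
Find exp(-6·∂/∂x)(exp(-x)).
e^{6 - x}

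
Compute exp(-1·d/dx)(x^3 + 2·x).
x^{3} - 3 x^{2} + 5 x - 3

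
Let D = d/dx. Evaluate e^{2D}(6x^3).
6 x^{3} + 36 x^{2} + 72 x + 48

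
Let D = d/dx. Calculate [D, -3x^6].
- 18 x^{5}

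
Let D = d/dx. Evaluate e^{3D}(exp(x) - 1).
e^{x + 3} - 1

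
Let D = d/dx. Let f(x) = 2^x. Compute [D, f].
2^{x} \log{\left(2 \right)}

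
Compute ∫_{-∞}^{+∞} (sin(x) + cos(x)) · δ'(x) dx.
-1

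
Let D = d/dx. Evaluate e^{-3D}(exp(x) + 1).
e^{x - 3} + 1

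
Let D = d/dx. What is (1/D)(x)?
\frac{x^{2}}{2}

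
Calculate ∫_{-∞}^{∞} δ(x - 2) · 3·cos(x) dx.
3 \cos{\left(2 \right)}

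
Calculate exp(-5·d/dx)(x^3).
x^{3} - 15 x^{2} + 75 x - 125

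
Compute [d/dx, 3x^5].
15 x^{4}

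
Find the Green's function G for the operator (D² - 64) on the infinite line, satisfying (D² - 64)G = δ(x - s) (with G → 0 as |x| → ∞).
-\frac{e^{-8|x-s|}}{16}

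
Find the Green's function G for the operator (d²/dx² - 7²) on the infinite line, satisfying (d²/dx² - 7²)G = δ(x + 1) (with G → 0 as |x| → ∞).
-\frac{e^{-7|x + 1|}}{14}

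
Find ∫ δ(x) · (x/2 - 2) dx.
-2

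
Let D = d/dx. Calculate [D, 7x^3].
21 x^{2}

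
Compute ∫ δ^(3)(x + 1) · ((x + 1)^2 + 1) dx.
0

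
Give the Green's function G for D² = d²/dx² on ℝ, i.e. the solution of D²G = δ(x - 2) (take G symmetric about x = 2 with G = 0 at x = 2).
\frac{|x - 2|}{2}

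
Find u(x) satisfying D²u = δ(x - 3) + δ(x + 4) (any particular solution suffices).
\frac{|x - 3|}{2} + \frac{|x + 4|}{2}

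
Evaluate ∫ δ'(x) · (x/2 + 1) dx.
- \frac{1}{2}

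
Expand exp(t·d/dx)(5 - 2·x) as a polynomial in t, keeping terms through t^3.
- 2 t - 2 x + 5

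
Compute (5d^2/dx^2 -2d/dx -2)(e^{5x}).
113 e^{5 x}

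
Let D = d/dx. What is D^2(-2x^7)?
- 84 x^{5}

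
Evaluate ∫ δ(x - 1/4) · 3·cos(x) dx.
3 \cos{\left(\frac{1}{4} \right)}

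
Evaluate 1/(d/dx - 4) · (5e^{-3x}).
- \frac{5 e^{- 3 x}}{7}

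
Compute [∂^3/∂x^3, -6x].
-18\frac{d^{2}}{dx^{2}}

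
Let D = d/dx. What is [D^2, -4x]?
-8D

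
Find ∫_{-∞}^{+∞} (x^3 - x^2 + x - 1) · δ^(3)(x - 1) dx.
-6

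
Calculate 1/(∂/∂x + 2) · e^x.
\frac{e^{x}}{3}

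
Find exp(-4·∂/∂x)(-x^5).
- x^{5} + 20 x^{4} - 160 x^{3} + 640 x^{2} - 1280 x + 1024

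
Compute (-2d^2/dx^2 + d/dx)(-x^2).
4 - 2 x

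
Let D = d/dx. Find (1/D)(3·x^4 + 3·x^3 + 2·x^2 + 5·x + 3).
\frac{3 x^{5}}{5} + \frac{3 x^{4}}{4} + \frac{2 x^{3}}{3} + \frac{5 x^{2}}{2} + 3 x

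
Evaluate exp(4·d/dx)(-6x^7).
- 6 x^{7} - 168 x^{6} - 2016 x^{5} - 13440 x^{4} - 53760 x^{3} - 129024 x^{2} - 172032 x - 98304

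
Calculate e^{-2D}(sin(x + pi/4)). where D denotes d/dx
\sin{\left(x - 2 + \frac{\pi}{4} \right)}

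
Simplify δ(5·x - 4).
\frac{\delta(x - 4/5)}{5}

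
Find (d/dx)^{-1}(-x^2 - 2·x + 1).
- \frac{x^{3}}{3} - x^{2} + x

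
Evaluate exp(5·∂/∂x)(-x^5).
- x^{5} - 25 x^{4} - 250 x^{3} - 1250 x^{2} - 3125 x - 3125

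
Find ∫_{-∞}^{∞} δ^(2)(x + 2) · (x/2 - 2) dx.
0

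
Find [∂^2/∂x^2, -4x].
-8\frac{d}{dx}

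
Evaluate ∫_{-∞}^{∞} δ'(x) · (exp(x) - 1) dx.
-1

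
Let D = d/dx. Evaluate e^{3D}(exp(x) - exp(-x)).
2 \sinh{\left(x + 3 \right)}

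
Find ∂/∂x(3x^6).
18 x^{5}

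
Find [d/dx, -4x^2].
- 8 x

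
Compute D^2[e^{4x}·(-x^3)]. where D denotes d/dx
- 2 x \left(8 x^{2} + 12 x + 3\right) e^{4 x}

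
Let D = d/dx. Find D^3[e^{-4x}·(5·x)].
80 \left(3 - 4 x\right) e^{- 4 x}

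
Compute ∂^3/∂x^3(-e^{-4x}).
64 e^{- 4 x}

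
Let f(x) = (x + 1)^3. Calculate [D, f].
3 \left(x + 1\right)^{2}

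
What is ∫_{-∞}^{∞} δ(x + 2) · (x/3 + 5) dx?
\frac{13}{3}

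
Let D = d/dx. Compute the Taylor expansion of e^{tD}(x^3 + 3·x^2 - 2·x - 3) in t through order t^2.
3 t^{2} \left(x + 1\right) + t \left(3 x^{2} + 6 x - 2\right) + x^{3} + 3 x^{2} - 2 x - 3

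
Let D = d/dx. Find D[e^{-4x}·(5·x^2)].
10 x \left(1 - 2 x\right) e^{- 4 x}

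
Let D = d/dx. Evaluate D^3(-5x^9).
- 2520 x^{6}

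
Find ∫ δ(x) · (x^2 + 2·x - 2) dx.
-2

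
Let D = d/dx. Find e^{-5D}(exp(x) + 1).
e^{x - 5} + 1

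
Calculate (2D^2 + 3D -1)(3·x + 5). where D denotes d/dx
4 - 3 x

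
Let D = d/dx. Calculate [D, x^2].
2 x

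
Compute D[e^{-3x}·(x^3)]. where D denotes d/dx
3 x^{2} \left(1 - x\right) e^{- 3 x}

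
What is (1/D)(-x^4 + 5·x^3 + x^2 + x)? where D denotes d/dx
- \frac{x^{5}}{5} + \frac{5 x^{4}}{4} + \frac{x^{3}}{3} + \frac{x^{2}}{2}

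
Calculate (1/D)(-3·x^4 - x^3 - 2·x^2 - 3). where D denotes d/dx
- \frac{3 x^{5}}{5} - \frac{x^{4}}{4} - \frac{2 x^{3}}{3} - 3 x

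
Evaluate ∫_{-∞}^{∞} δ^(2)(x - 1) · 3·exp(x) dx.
3 e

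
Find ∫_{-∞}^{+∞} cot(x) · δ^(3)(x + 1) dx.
6 \cot^{4}{\left(1 \right)} + 2 + 8 \cot^{2}{\left(1 \right)}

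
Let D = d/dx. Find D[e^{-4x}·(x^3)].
x^{2} \left(3 - 4 x\right) e^{- 4 x}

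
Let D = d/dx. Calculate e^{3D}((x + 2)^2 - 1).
x^{2} + 10 x + 24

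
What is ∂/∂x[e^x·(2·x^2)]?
2 x \left(x + 2\right) e^{x}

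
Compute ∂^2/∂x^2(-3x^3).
- 18 x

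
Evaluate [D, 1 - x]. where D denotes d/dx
-1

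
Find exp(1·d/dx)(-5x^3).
- 5 x^{3} - 15 x^{2} - 15 x - 5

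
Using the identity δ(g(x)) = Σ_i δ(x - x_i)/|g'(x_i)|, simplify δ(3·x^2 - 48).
\frac{\delta(x - 4) + \delta(x + 4)}{24}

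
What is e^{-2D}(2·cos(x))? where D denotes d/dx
2 \cos{\left(x - 2 \right)}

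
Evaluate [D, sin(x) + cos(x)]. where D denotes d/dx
- \sin{\left(x \right)} + \cos{\left(x \right)}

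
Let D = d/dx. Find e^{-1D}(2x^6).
2 x^{6} - 12 x^{5} + 30 x^{4} - 40 x^{3} + 30 x^{2} - 12 x + 2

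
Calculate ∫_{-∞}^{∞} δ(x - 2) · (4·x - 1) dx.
7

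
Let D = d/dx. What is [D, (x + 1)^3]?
3 \left(x + 1\right)^{2}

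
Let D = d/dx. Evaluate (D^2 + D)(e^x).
2 e^{x}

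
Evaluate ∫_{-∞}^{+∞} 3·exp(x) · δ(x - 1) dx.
3 e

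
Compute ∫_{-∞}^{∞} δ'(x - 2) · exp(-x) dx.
e^{-2}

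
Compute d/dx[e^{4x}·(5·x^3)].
x^{2} \left(20 x + 15\right) e^{4 x}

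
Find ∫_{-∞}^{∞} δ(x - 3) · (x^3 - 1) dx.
26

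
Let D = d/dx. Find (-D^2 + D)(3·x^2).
6 x - 6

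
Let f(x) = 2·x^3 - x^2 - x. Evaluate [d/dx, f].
6 x^{2} - 2 x - 1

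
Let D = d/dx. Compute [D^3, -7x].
-21D^{2}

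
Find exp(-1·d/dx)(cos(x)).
\cos{\left(x - 1 \right)}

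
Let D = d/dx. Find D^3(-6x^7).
- 1260 x^{4}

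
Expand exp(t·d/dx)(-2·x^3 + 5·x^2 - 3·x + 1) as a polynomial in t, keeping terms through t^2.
t^{2} \left(5 - 6 x\right) - t \left(6 x^{2} - 10 x + 3\right) - 2 x^{3} + 5 x^{2} - 3 x + 1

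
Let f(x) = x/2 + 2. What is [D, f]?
\frac{1}{2}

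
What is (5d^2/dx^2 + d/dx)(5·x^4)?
20 x^{2} \left(x + 15\right)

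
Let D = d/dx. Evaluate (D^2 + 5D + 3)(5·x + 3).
15 x + 34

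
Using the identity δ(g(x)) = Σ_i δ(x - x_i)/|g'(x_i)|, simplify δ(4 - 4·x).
\frac{\delta(x - 1)}{4}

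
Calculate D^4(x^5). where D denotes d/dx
120 x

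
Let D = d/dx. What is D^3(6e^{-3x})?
- 162 e^{- 3 x}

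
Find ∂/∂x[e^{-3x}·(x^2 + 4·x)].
\left(- 3 x^{2} - 10 x + 4\right) e^{- 3 x}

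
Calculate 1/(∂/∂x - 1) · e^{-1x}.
- \frac{e^{- x}}{2}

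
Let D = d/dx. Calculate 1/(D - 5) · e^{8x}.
\frac{e^{8 x}}{3}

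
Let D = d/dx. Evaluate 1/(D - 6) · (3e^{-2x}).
- \frac{3 e^{- 2 x}}{8}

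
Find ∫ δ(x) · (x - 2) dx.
-2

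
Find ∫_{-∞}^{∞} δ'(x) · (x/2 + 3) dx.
- \frac{1}{2}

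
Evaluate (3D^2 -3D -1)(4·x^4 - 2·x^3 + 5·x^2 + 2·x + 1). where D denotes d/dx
- 4 x^{4} - 46 x^{3} + 157 x^{2} - 68 x + 23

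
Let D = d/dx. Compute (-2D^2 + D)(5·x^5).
25 x^{3} \left(x - 8\right)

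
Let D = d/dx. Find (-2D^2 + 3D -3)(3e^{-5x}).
- 204 e^{- 5 x}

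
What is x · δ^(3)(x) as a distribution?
-3\delta^{(2)}(x)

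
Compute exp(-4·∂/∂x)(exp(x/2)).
e^{\frac{x}{2} - 2}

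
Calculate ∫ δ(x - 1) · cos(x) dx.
\cos{\left(1 \right)}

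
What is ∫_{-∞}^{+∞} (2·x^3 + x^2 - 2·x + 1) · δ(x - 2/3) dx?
\frac{19}{27}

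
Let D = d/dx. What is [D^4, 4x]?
16D^{3}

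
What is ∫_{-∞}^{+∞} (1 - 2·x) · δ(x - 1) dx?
-1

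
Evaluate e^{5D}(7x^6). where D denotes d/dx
7 x^{6} + 210 x^{5} + 2625 x^{4} + 17500 x^{3} + 65625 x^{2} + 131250 x + 109375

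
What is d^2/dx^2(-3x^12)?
- 396 x^{10}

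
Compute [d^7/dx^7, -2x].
-14\frac{d^{6}}{dx^{6}}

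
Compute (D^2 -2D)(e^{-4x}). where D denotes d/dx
24 e^{- 4 x}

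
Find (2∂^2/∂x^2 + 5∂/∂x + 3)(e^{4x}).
55 e^{4 x}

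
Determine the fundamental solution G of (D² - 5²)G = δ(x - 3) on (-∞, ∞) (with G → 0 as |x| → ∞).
-\frac{e^{-5|x - 3|}}{10}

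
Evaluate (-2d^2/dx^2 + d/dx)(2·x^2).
4 x - 8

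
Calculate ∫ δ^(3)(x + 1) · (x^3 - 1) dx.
-6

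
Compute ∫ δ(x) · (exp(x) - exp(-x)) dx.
0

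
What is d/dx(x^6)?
6 x^{5}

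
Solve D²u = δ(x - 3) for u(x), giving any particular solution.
\frac{|x - 3|}{2}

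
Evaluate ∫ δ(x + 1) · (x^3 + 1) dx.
0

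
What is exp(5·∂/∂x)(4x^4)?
4 x^{4} + 80 x^{3} + 600 x^{2} + 2000 x + 2500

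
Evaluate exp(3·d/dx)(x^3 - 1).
x^{3} + 9 x^{2} + 27 x + 26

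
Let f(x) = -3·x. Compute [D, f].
-3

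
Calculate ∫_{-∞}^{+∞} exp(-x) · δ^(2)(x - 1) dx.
e^{-1}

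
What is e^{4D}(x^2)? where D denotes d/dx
x^{2} + 8 x + 16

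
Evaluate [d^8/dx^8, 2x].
16\frac{d^{7}}{dx^{7}}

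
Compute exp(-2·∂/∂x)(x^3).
x^{3} - 6 x^{2} + 12 x - 8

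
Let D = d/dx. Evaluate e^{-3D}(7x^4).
7 x^{4} - 84 x^{3} + 378 x^{2} - 756 x + 567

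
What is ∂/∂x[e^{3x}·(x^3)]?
3 x^{2} \left(x + 1\right) e^{3 x}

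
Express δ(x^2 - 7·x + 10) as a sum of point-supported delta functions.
\frac{\delta(x - 5) + \delta(x - 2)}{3}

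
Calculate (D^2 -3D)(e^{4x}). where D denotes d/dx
4 e^{4 x}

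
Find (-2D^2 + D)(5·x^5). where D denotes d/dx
25 x^{3} \left(x - 8\right)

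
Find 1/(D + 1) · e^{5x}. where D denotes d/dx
\frac{e^{5 x}}{6}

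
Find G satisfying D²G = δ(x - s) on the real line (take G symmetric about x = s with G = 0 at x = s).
\frac{|x - s|}{2}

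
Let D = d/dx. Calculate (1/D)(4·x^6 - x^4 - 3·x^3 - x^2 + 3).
\frac{4 x^{7}}{7} - \frac{x^{5}}{5} - \frac{3 x^{4}}{4} - \frac{x^{3}}{3} + 3 x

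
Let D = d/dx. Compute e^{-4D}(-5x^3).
- 5 x^{3} + 60 x^{2} - 240 x + 320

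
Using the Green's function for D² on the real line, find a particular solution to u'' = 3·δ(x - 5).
\frac{3|x - 5|}{2}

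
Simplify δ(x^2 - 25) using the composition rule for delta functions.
\frac{\delta(x - 5) + \delta(x + 5)}{10}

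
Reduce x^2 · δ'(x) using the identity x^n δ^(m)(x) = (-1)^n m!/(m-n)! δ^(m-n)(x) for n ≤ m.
0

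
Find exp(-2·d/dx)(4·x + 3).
4 x - 5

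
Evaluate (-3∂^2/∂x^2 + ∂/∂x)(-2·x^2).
12 - 4 x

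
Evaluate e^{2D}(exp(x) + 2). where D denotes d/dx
e^{x + 2} + 2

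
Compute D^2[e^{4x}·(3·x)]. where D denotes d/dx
\left(48 x + 24\right) e^{4 x}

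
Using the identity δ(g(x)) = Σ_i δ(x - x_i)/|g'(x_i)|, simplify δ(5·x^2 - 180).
\frac{\delta(x - 6) + \delta(x + 6)}{60}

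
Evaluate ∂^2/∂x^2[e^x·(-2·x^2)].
2 \left(- x^{2} - 4 x - 2\right) e^{x}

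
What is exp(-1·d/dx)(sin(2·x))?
\sin{\left(2 x - 2 \right)}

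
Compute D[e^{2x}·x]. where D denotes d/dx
\left(2 x + 1\right) e^{2 x}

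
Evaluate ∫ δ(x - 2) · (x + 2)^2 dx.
16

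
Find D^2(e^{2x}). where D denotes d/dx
4 e^{2 x}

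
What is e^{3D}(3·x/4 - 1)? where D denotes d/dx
\frac{3 x}{4} + \frac{5}{4}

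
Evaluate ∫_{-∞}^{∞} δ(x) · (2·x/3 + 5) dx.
5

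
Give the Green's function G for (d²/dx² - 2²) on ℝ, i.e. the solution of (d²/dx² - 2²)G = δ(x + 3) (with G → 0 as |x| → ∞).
-\frac{e^{-2|x + 3|}}{4}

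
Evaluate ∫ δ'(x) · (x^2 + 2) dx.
0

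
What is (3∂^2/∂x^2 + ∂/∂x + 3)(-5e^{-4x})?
- 235 e^{- 4 x}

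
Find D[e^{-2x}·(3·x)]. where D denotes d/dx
3 \left(1 - 2 x\right) e^{- 2 x}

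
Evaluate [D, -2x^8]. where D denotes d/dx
- 16 x^{7}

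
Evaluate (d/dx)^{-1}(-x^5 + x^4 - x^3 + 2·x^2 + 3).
- \frac{x^{6}}{6} + \frac{x^{5}}{5} - \frac{x^{4}}{4} + \frac{2 x^{3}}{3} + 3 x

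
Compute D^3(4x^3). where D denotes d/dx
24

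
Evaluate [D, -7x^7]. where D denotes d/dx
- 49 x^{6}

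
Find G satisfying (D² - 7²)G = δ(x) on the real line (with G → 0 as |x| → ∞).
-\frac{e^{-7|x|}}{14}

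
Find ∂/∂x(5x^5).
25 x^{4}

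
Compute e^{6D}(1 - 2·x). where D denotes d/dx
- 2 x - 11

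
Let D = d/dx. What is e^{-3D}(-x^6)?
- x^{6} + 18 x^{5} - 135 x^{4} + 540 x^{3} - 1215 x^{2} + 1458 x - 729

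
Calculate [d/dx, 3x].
3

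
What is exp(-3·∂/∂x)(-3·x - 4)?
5 - 3 x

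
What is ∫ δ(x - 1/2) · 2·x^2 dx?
\frac{1}{2}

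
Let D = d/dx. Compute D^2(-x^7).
- 42 x^{5}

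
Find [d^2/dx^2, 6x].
12\frac{d}{dx}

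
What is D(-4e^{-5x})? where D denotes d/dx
20 e^{- 5 x}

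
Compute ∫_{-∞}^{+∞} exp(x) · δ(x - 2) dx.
e^{2}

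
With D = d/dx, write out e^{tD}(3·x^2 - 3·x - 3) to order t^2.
3 t^{2} + 3 t \left(2 x - 1\right) + 3 x^{2} - 3 x - 3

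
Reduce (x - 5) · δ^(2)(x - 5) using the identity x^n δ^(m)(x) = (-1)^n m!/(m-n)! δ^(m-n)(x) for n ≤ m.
-2\delta'(x - 5)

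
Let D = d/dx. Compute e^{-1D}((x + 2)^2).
x^{2} + 2 x + 1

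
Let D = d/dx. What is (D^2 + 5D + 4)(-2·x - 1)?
- 8 x - 14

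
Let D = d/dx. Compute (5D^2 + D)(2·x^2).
4 x + 20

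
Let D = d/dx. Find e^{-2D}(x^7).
x^{7} - 14 x^{6} + 84 x^{5} - 280 x^{4} + 560 x^{3} - 672 x^{2} + 448 x - 128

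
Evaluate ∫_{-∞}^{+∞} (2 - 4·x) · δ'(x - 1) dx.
4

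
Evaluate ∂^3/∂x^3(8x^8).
2688 x^{5}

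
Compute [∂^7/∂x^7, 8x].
56\frac{d^{6}}{dx^{6}}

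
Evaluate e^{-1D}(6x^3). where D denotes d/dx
6 x^{3} - 18 x^{2} + 18 x - 6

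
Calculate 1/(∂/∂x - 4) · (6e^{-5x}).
- \frac{2 e^{- 5 x}}{3}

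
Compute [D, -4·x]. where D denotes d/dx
-4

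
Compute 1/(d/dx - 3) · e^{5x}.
\frac{e^{5 x}}{2}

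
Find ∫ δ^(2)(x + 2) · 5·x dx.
0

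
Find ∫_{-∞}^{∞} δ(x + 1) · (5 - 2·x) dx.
7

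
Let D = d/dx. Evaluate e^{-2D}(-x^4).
- x^{4} + 8 x^{3} - 24 x^{2} + 32 x - 16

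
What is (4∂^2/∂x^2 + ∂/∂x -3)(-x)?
3 x - 1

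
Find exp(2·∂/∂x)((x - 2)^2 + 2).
x^{2} + 2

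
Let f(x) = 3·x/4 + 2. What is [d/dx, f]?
\frac{3}{4}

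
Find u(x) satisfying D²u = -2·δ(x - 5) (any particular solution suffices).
-|x - 5|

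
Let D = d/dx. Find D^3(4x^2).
0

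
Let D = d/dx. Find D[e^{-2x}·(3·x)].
3 \left(1 - 2 x\right) e^{- 2 x}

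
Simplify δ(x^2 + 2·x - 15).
\frac{\delta(x - 3) + \delta(x + 5)}{8}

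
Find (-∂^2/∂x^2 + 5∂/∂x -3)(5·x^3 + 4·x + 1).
- 15 x^{3} + 75 x^{2} - 42 x + 17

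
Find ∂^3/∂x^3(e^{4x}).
64 e^{4 x}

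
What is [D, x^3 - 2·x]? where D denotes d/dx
3 x^{2} - 2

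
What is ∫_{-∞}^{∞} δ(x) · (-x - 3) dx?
-3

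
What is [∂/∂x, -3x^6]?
- 18 x^{5}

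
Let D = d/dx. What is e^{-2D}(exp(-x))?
e^{2 - x}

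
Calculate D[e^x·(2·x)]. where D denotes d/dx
2 \left(x + 1\right) e^{x}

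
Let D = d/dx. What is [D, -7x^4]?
- 28 x^{3}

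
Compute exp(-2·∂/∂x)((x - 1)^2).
x^{2} - 6 x + 9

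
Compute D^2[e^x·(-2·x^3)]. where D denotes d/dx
- 2 x \left(x^{2} + 6 x + 6\right) e^{x}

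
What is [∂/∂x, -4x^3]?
- 12 x^{2}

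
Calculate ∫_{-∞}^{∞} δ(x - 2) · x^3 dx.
8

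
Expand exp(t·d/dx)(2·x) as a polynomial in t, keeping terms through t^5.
2 t + 2 x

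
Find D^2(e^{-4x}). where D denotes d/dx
16 e^{- 4 x}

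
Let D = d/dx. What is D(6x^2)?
12 x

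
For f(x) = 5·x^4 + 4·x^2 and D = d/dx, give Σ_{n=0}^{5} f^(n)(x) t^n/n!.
5 t^{4} + 20 t^{3} x + t^{2} \left(30 x^{2} + 4\right) + 4 t x \left(5 x^{2} + 2\right) + 5 x^{4} + 4 x^{2}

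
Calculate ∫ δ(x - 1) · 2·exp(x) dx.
2 e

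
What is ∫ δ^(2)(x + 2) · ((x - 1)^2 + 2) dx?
2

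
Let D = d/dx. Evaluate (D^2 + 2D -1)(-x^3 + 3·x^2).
x^{3} - 9 x^{2} + 6 x + 6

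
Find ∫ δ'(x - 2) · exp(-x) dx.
e^{-2}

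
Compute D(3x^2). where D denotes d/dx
6 x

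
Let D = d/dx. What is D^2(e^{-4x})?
16 e^{- 4 x}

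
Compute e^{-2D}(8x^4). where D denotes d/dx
8 x^{4} - 64 x^{3} + 192 x^{2} - 256 x + 128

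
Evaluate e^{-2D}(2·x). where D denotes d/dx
2 x - 4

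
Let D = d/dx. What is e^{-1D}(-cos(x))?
- \cos{\left(x - 1 \right)}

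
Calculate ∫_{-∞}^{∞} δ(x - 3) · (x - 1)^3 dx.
8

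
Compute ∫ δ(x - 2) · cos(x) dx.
\cos{\left(2 \right)}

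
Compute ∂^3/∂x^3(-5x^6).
- 600 x^{3}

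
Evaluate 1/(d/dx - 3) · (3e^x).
- \frac{3 e^{x}}{2}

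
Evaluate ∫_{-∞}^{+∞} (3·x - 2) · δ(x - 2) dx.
4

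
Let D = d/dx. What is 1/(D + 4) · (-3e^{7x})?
- \frac{3 e^{7 x}}{11}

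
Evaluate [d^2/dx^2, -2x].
-4\frac{d}{dx}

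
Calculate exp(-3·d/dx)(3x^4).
3 x^{4} - 36 x^{3} + 162 x^{2} - 324 x + 243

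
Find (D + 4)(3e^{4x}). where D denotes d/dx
24 e^{4 x}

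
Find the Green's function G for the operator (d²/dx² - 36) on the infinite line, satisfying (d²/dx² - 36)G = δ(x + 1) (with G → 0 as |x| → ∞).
-\frac{e^{-6|x + 1|}}{12}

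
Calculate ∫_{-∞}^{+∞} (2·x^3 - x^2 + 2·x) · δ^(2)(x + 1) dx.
-14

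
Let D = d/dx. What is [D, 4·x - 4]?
4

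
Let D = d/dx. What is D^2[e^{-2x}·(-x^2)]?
2 \left(- 2 x^{2} + 4 x - 1\right) e^{- 2 x}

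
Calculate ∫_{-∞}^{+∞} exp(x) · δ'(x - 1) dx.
- e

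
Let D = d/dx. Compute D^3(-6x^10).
- 4320 x^{7}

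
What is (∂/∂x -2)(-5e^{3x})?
- 5 e^{3 x}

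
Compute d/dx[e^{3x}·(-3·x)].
\left(- 9 x - 3\right) e^{3 x}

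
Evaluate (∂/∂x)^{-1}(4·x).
2 x^{2}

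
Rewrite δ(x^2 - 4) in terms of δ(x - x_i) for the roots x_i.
\frac{\delta(x - 2) + \delta(x + 2)}{4}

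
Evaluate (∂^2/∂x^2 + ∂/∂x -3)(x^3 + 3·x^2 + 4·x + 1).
- 3 x^{3} - 6 x^{2} + 7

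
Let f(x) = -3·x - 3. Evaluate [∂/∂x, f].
-3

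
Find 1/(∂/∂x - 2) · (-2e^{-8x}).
\frac{e^{- 8 x}}{5}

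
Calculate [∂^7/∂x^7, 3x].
21\frac{d^{6}}{dx^{6}}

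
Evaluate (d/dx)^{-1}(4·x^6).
\frac{4 x^{7}}{7}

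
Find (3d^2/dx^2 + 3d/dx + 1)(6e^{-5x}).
366 e^{- 5 x}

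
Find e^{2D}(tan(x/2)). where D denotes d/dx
\tan{\left(\frac{x}{2} + 1 \right)}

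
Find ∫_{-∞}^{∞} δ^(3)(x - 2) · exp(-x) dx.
e^{-2}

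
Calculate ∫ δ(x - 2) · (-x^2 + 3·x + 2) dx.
4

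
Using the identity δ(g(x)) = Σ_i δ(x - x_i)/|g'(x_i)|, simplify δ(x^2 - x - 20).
\frac{\delta(x - 5) + \delta(x + 4)}{9}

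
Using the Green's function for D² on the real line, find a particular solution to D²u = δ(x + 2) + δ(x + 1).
\frac{|x + 2|}{2} + \frac{|x + 1|}{2}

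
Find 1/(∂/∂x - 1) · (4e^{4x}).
\frac{4 e^{4 x}}{3}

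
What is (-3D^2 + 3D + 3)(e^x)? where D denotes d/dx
3 e^{x}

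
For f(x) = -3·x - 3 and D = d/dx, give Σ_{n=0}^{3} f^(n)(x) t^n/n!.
- 3 t - 3 x - 3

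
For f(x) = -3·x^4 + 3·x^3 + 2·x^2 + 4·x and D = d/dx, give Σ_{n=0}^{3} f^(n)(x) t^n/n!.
t^{3} \left(3 - 12 x\right) + t^{2} \left(- 18 x^{2} + 9 x + 2\right) + t \left(- 12 x^{3} + 9 x^{2} + 4 x + 4\right) - 3 x^{4} + 3 x^{3} + 2 x^{2} + 4 x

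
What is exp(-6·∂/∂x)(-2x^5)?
- 2 x^{5} + 60 x^{4} - 720 x^{3} + 4320 x^{2} - 12960 x + 15552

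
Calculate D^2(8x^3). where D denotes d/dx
48 x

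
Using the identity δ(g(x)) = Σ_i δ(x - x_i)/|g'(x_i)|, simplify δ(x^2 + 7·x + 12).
\frac{\delta(x + 3) + \delta(x + 4)}{1}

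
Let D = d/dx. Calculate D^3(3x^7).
630 x^{4}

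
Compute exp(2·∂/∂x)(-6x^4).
- 6 x^{4} - 48 x^{3} - 144 x^{2} - 192 x - 96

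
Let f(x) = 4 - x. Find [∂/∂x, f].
-1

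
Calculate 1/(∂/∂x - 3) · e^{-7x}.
- \frac{e^{- 7 x}}{10}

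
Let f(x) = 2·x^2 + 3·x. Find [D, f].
4 x + 3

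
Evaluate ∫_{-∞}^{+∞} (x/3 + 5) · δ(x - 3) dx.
6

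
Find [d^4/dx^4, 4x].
16\frac{d^{3}}{dx^{3}}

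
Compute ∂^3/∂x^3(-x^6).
- 120 x^{3}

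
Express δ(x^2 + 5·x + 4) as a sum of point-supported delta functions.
\frac{\delta(x + 1) + \delta(x + 4)}{3}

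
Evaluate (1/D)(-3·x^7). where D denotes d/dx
- \frac{3 x^{8}}{8}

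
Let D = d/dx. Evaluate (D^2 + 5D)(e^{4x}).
36 e^{4 x}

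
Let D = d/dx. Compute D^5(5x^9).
75600 x^{4}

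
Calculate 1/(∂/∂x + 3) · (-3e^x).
- \frac{3 e^{x}}{4}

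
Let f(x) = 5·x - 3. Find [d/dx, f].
5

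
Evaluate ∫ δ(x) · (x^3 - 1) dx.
-1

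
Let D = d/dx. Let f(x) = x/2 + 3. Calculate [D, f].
\frac{1}{2}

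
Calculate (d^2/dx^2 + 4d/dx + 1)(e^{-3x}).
- 2 e^{- 3 x}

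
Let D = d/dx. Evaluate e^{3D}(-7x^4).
- 7 x^{4} - 84 x^{3} - 378 x^{2} - 756 x - 567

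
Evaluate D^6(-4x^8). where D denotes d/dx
- 80640 x^{2}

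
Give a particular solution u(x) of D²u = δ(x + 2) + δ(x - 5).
\frac{|x + 2|}{2} + \frac{|x - 5|}{2}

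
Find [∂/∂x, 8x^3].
24 x^{2}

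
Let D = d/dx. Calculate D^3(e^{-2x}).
- 8 e^{- 2 x}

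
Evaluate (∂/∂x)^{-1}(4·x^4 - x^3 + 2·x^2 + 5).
\frac{4 x^{5}}{5} - \frac{x^{4}}{4} + \frac{2 x^{3}}{3} + 5 x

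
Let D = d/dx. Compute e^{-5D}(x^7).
x^{7} - 35 x^{6} + 525 x^{5} - 4375 x^{4} + 21875 x^{3} - 65625 x^{2} + 109375 x - 78125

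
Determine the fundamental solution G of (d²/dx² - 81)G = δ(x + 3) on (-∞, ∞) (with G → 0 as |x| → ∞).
-\frac{e^{-9|x + 3|}}{18}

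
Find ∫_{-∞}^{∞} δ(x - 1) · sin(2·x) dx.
\sin{\left(2 \right)}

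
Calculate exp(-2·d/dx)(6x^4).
6 x^{4} - 48 x^{3} + 144 x^{2} - 192 x + 96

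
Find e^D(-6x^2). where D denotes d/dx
- 6 x^{2} - 12 x - 6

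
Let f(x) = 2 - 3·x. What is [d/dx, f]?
-3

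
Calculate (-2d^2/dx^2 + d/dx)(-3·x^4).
12 x^{2} \left(6 - x\right)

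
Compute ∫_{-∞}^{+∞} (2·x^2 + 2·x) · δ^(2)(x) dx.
4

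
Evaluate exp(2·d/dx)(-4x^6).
- 4 x^{6} - 48 x^{5} - 240 x^{4} - 640 x^{3} - 960 x^{2} - 768 x - 256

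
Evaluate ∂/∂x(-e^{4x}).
- 4 e^{4 x}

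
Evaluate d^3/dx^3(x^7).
210 x^{4}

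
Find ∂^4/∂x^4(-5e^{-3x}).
- 405 e^{- 3 x}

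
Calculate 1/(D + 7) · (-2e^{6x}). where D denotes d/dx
- \frac{2 e^{6 x}}{13}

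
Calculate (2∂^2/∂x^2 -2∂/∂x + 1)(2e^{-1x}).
10 e^{- x}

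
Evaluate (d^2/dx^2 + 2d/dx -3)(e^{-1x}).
- 4 e^{- x}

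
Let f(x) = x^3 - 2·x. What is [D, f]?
3 x^{2} - 2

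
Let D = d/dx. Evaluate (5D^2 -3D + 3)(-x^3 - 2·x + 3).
- 3 x^{3} + 9 x^{2} - 36 x + 15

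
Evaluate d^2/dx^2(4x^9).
288 x^{7}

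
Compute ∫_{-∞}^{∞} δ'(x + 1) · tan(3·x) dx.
- \frac{3}{\cos^{2}{\left(3 \right)}}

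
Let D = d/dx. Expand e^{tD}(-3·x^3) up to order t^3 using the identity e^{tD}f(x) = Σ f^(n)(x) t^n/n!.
- 3 t^{3} - 9 t^{2} x - 9 t x^{2} - 3 x^{3}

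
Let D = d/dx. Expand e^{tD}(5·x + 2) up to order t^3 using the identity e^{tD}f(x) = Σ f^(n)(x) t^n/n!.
5 t + 5 x + 2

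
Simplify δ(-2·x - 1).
\frac{\delta(x + 1/2)}{2}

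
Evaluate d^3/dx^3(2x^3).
12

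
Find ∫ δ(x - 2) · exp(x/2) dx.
e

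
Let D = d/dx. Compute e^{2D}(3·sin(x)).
3 \sin{\left(x + 2 \right)}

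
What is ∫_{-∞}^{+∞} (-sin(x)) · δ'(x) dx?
1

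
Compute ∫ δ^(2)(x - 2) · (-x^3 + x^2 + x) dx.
-10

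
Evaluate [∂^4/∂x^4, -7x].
-28\frac{d^{3}}{dx^{3}}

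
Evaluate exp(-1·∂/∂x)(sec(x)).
\sec{\left(x - 1 \right)}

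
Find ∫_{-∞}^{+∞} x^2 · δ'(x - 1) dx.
-2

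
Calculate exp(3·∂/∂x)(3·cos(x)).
3 \cos{\left(x + 3 \right)}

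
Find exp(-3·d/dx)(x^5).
x^{5} - 15 x^{4} + 90 x^{3} - 270 x^{2} + 405 x - 243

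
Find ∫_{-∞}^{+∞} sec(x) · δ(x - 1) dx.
\sec{\left(1 \right)}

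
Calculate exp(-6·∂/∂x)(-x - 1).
5 - x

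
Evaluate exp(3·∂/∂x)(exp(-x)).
e^{- x - 3}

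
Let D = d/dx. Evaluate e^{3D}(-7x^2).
- 7 x^{2} - 42 x - 63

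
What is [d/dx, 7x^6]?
42 x^{5}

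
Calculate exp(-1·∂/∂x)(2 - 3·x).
5 - 3 x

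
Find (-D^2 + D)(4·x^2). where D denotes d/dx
8 x - 8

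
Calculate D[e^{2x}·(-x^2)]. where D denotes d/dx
2 x \left(- x - 1\right) e^{2 x}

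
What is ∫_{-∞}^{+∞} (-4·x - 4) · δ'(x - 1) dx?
4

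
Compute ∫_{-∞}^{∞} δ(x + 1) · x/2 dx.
- \frac{1}{2}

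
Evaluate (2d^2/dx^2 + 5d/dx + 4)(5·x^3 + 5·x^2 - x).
20 x^{3} + 95 x^{2} + 106 x + 15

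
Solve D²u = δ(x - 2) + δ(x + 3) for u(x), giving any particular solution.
\frac{|x - 2|}{2} + \frac{|x + 3|}{2}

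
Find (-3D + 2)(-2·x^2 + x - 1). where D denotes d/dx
- 4 x^{2} + 14 x - 5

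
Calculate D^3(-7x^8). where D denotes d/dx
- 2352 x^{5}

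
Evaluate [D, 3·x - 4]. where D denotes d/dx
3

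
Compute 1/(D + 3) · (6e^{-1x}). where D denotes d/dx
3 e^{- x}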